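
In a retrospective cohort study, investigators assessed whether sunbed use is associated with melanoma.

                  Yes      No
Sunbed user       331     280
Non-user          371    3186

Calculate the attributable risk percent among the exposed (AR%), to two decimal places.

80.75

Cells: a = 331, b = 280, c = 371, d = 3186.
Risk in exposed = 331/611 = 0.54173; risk in unexposed = 371/3557 = 0.10430.
RR = 0.54173/0.10430 = 5.19394
AR% = (RR − 1)/RR × 100 = (5.19394 − 1)/5.19394 × 100 = 80.7468%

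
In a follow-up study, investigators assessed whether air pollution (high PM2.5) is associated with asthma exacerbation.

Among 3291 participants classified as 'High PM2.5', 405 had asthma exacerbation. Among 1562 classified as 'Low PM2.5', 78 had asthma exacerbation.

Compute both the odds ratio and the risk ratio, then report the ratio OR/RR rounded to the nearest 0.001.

From the description: a = 405, b = 2886, c = 78, d = 1484.
OR = (405·1484)/(2886·78) = 601020/225108 = 2.66992
Risk in exposed = 405/3291 = 0.12306; risk in unexposed = 78/1562 = 0.04994; RR = 2.46441
OR/RR = 2.66992 / 2.46441 = 1.08339
The outcome is not rare, so the OR lies further from 1 than the RR.

1.083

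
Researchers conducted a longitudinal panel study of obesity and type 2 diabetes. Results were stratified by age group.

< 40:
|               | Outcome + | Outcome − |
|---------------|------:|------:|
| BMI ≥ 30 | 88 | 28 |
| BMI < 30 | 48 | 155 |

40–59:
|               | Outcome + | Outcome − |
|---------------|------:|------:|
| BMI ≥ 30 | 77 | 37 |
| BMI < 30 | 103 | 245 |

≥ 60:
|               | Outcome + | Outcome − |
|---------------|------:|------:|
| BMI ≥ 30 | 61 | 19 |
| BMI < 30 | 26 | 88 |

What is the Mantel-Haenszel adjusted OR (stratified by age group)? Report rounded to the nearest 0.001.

7.413

OR_MH = Σ(aᵢdᵢ/nᵢ) / Σ(bᵢcᵢ/nᵢ), where nᵢ is the stratum total.
Stratum 1 (< 40): n = 319; a·d/n = 88·155/319 = 42.7586; b·c/n = 28·48/319 = 4.2132
Stratum 2 (40–59): n = 462; a·d/n = 77·245/462 = 40.8333; b·c/n = 37·103/462 = 8.2489
Stratum 3 (≥ 60): n = 194; a·d/n = 61·88/194 = 27.6701; b·c/n = 19·26/194 = 2.5464
OR_MH = (42.7586 + 40.8333 + 27.6701) / (4.2132 + 8.2489 + 2.5464) = 111.2621 / 15.0085 = 7.41328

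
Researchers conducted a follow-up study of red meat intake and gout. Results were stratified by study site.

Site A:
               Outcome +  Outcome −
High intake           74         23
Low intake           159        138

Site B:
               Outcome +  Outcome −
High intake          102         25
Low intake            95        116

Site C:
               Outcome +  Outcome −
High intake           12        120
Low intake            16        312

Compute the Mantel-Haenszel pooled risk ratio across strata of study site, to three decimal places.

RR_MH = Σ(aᵢ·n₀ᵢ/nᵢ) / Σ(cᵢ·n₁ᵢ/nᵢ), with n₁ᵢ = aᵢ+bᵢ (exposed), n₀ᵢ = cᵢ+dᵢ (unexposed), nᵢ = n₁ᵢ+n₀ᵢ.
Stratum 1 (Site A): n₁ = 97, n₀ = 297, n = 394; a·n₀/n = 74·297/394 = 55.7817; c·n₁/n = 159·97/394 = 39.1447
Stratum 2 (Site B): n₁ = 127, n₀ = 211, n = 338; a·n₀/n = 102·211/338 = 63.6746; c·n₁/n = 95·127/338 = 35.6953
Stratum 3 (Site C): n₁ = 132, n₀ = 328, n = 460; a·n₀/n = 12·328/460 = 8.5565; c·n₁/n = 16·132/460 = 4.5913
RR_MH = (55.7817 + 63.6746 + 8.5565) / (39.1447 + 35.6953 + 4.5913) = 128.0128 / 79.4312 = 1.61162

1.612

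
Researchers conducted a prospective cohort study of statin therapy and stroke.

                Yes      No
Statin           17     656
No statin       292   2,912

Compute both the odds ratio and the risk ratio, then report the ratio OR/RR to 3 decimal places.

0.932

Cells: a = 17, b = 656, c = 292, d = 2912.
OR = (17·2912)/(656·292) = 49504/191552 = 0.25844
Risk in exposed = 17/673 = 0.02526; risk in unexposed = 292/3204 = 0.09114; RR = 0.27717
OR/RR = 0.25844 / 0.27717 = 0.93242
The outcome is rare in both groups, so OR ≈ RR (ratio near 1).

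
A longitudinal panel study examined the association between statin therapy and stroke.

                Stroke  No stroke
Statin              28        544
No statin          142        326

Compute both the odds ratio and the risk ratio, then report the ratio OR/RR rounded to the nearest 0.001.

0.732

Cells: a = 28, b = 544, c = 142, d = 326.
OR = (28·326)/(544·142) = 9128/77248 = 0.11816
Risk in exposed = 28/572 = 0.04895; risk in unexposed = 142/468 = 0.30342; RR = 0.16133
OR/RR = 0.11816 / 0.16133 = 0.73243
The outcome is not rare, so the OR lies further from 1 than the RR.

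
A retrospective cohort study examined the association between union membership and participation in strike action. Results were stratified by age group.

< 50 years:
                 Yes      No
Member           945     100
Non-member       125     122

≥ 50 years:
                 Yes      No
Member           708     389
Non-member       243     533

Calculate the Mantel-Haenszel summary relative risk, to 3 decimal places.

RR_MH = Σ(aᵢ·n₀ᵢ/nᵢ) / Σ(cᵢ·n₁ᵢ/nᵢ), with n₁ᵢ = aᵢ+bᵢ (exposed), n₀ᵢ = cᵢ+dᵢ (unexposed), nᵢ = n₁ᵢ+n₀ᵢ.
Stratum 1 (< 50 years): n₁ = 1045, n₀ = 247, n = 1292; a·n₀/n = 945·247/1292 = 180.6618; c·n₁/n = 125·1045/1292 = 101.1029
Stratum 2 (≥ 50 years): n₁ = 1097, n₀ = 776, n = 1873; a·n₀/n = 708·776/1873 = 293.3305; c·n₁/n = 243·1097/1873 = 142.3230
RR_MH = (180.6618 + 293.3305) / (101.1029 + 142.3230) = 473.9923 / 243.4260 = 1.94717

1.947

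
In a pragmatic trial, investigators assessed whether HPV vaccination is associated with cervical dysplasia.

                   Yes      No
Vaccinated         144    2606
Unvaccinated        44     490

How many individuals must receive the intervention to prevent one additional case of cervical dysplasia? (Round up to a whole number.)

Risk in treated group = 144/2750 = 0.05236; risk in control = 44/534 = 0.08240.
Absolute risk reduction = 0.08240 − 0.05236 = 0.03003
NNT = 1 / ARR = 1 / 0.03003 = 33.296 → round up → 34

34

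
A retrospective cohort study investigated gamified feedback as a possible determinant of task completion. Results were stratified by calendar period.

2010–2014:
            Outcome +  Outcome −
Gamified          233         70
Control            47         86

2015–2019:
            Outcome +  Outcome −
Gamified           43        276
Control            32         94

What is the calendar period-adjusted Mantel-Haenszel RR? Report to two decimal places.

1.50

RR_MH = Σ(aᵢ·n₀ᵢ/nᵢ) / Σ(cᵢ·n₁ᵢ/nᵢ), with n₁ᵢ = aᵢ+bᵢ (exposed), n₀ᵢ = cᵢ+dᵢ (unexposed), nᵢ = n₁ᵢ+n₀ᵢ.
Stratum 1 (2010–2014): n₁ = 303, n₀ = 133, n = 436; a·n₀/n = 233·133/436 = 71.0757; c·n₁/n = 47·303/436 = 32.6628
Stratum 2 (2015–2019): n₁ = 319, n₀ = 126, n = 445; a·n₀/n = 43·126/445 = 12.1753; c·n₁/n = 32·319/445 = 22.9393
RR_MH = (71.0757 + 12.1753) / (32.6628 + 22.9393) = 83.2510 / 55.6022 = 1.49726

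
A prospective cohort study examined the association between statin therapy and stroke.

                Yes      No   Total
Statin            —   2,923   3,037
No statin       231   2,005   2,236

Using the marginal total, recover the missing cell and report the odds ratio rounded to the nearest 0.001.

The missing cell is in the exposed row: 3037 − 2923 = 114.
So a = 114, b = 2923, c = 231, d = 2005.
OR = (a·d)/(b·c) = (114 × 2005) / (2923 × 231) = 228570 / 675213 = 0.33852

0.339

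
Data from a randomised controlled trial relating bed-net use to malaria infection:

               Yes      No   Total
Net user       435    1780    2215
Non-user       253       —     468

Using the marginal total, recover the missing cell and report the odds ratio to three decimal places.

0.208

The missing cell is in the unexposed row: 468 − 253 = 215.
So a = 435, b = 1780, c = 253, d = 215.
OR = (a·d)/(b·c) = (435 × 215) / (1780 × 253) = 93525 / 450340 = 0.20768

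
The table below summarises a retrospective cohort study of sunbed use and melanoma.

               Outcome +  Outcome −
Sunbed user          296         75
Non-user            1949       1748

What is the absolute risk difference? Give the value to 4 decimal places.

0.2707

Cells: a = 296, b = 75, c = 1949, d = 1748.
Risk in exposed = 296/371 = 0.797844; risk in unexposed = 1949/3697 = 0.527184.
Risk difference = 0.797844 − 0.527184 = 0.270659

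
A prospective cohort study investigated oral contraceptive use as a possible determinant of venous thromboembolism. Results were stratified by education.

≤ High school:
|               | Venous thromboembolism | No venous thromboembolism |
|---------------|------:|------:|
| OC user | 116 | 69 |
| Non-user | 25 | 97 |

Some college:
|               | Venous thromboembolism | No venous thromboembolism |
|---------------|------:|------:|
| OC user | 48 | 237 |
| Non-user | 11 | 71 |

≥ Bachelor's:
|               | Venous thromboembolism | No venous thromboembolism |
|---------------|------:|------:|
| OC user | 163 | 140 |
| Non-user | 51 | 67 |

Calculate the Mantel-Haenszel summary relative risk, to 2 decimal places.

1.70

RR_MH = Σ(aᵢ·n₀ᵢ/nᵢ) / Σ(cᵢ·n₁ᵢ/nᵢ), with n₁ᵢ = aᵢ+bᵢ (exposed), n₀ᵢ = cᵢ+dᵢ (unexposed), nᵢ = n₁ᵢ+n₀ᵢ.
Stratum 1 (≤ High school): n₁ = 185, n₀ = 122, n = 307; a·n₀/n = 116·122/307 = 46.0977; c·n₁/n = 25·185/307 = 15.0651
Stratum 2 (Some college): n₁ = 285, n₀ = 82, n = 367; a·n₀/n = 48·82/367 = 10.7248; c·n₁/n = 11·285/367 = 8.5422
Stratum 3 (≥ Bachelor's): n₁ = 303, n₀ = 118, n = 421; a·n₀/n = 163·118/421 = 45.6865; c·n₁/n = 51·303/421 = 36.7055
RR_MH = (46.0977 + 10.7248 + 45.6865) / (15.0651 + 8.5422 + 36.7055) = 102.5090 / 60.3128 = 1.69962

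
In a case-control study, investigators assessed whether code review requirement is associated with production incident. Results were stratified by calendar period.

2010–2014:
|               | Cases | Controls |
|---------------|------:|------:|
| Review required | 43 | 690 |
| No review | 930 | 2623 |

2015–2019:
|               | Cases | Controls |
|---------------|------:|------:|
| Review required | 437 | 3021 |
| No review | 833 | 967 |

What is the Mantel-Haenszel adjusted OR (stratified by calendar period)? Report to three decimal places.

0.170

OR_MH = Σ(aᵢdᵢ/nᵢ) / Σ(bᵢcᵢ/nᵢ), where nᵢ is the stratum total.
Stratum 1 (2010–2014): n = 4286; a·d/n = 43·2623/4286 = 26.3157; b·c/n = 690·930/4286 = 149.7200
Stratum 2 (2015–2019): n = 5258; a·d/n = 437·967/5258 = 80.3688; b·c/n = 3021·833/5258 = 478.6027
OR_MH = (26.3157 + 80.3688) / (149.7200 + 478.6027) = 106.6845 / 628.3227 = 0.16979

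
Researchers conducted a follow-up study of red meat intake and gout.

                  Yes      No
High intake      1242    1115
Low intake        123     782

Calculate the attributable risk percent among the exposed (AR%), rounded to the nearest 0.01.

Cells: a = 1242, b = 1115, c = 123, d = 782.
Risk in exposed = 1242/2357 = 0.52694; risk in unexposed = 123/905 = 0.13591.
RR = 0.52694/0.13591 = 3.87709
AR% = (RR − 1)/RR × 100 = (3.87709 − 1)/3.87709 × 100 = 74.2074%

74.21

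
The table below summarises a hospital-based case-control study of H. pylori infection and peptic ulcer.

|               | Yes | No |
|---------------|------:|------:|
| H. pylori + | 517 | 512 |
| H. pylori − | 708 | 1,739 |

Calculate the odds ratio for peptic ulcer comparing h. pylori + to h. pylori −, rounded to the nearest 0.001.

Cells: a = 517, b = 512, c = 708, d = 1739.
OR = (a·d)/(b·c) = (517 × 1739) / (512 × 708) = 899063 / 362496 = 2.48020
The odds of peptic ulcer are about 2.48 times as high in the h. pylori + group.

2.480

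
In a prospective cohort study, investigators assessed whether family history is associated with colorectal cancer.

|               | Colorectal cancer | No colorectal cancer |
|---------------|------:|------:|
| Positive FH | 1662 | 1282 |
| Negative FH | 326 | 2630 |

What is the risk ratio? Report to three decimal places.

Cells: a = 1662, b = 1282, c = 326, d = 2630.
Risk in exposed = 1662/2944 = 0.56454; risk in unexposed = 326/2956 = 0.11028.
RR = 0.56454 / 0.11028 = 5.11894
The risk among the exposed is 5.12 times that among the unexposed.

5.119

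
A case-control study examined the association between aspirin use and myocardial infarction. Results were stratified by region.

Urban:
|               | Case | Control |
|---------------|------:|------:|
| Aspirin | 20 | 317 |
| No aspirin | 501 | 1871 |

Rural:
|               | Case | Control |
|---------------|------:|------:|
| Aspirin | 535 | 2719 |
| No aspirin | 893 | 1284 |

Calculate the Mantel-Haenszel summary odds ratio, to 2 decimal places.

OR_MH = Σ(aᵢdᵢ/nᵢ) / Σ(bᵢcᵢ/nᵢ), where nᵢ is the stratum total.
Stratum 1 (Urban): n = 2709; a·d/n = 20·1871/2709 = 13.8132; b·c/n = 317·501/2709 = 58.6257
Stratum 2 (Rural): n = 5431; a·d/n = 535·1284/5431 = 126.4850; b·c/n = 2719·893/5431 = 447.0755
OR_MH = (13.8132 + 126.4850) / (58.6257 + 447.0755) = 140.2982 / 505.7012 = 0.27743

0.28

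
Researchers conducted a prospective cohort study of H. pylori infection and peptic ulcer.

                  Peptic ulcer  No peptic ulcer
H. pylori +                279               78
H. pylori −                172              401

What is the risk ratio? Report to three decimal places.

Cells: a = 279, b = 78, c = 172, d = 401.
Risk in exposed = 279/357 = 0.78151; risk in unexposed = 172/573 = 0.30017.
RR = 0.78151 / 0.30017 = 2.60353
The risk among the exposed is 2.60 times that among the unexposed.

2.604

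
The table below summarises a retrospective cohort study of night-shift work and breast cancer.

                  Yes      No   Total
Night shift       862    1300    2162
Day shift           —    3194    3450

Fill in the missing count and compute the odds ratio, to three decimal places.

The missing cell is in the unexposed row: 3450 − 3194 = 256.
So a = 862, b = 1300, c = 256, d = 3194.
OR = (a·d)/(b·c) = (862 × 3194) / (1300 × 256) = 2753228 / 332800 = 8.27292

8.273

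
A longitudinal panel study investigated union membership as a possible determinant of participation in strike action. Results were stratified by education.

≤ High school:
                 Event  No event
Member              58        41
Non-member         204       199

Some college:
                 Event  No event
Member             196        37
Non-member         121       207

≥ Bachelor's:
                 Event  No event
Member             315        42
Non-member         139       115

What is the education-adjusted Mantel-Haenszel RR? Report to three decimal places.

1.701

RR_MH = Σ(aᵢ·n₀ᵢ/nᵢ) / Σ(cᵢ·n₁ᵢ/nᵢ), with n₁ᵢ = aᵢ+bᵢ (exposed), n₀ᵢ = cᵢ+dᵢ (unexposed), nᵢ = n₁ᵢ+n₀ᵢ.
Stratum 1 (≤ High school): n₁ = 99, n₀ = 403, n = 502; a·n₀/n = 58·403/502 = 46.5618; c·n₁/n = 204·99/502 = 40.2311
Stratum 2 (Some college): n₁ = 233, n₀ = 328, n = 561; a·n₀/n = 196·328/561 = 114.5954; c·n₁/n = 121·233/561 = 50.2549
Stratum 3 (≥ Bachelor's): n₁ = 357, n₀ = 254, n = 611; a·n₀/n = 315·254/611 = 130.9493; c·n₁/n = 139·357/611 = 81.2160
RR_MH = (46.5618 + 114.5954 + 130.9493) / (40.2311 + 50.2549 + 81.2160) = 292.1064 / 171.7020 = 1.70124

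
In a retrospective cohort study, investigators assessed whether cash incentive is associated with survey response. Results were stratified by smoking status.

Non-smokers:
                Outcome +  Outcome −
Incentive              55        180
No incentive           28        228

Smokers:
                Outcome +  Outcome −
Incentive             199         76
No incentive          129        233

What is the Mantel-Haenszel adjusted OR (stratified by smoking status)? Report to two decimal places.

3.83

OR_MH = Σ(aᵢdᵢ/nᵢ) / Σ(bᵢcᵢ/nᵢ), where nᵢ is the stratum total.
Stratum 1 (Non-smokers): n = 491; a·d/n = 55·228/491 = 25.5397; b·c/n = 180·28/491 = 10.2648
Stratum 2 (Smokers): n = 637; a·d/n = 199·233/637 = 72.7896; b·c/n = 76·129/637 = 15.3909
OR_MH = (25.5397 + 72.7896) / (10.2648 + 15.3909) = 98.3294 / 25.6557 = 3.83266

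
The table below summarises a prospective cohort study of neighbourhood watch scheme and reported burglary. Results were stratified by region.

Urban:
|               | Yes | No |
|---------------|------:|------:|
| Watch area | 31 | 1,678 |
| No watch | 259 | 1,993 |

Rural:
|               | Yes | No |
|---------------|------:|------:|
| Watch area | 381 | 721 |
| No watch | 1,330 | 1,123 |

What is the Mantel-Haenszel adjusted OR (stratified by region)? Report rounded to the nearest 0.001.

OR_MH = Σ(aᵢdᵢ/nᵢ) / Σ(bᵢcᵢ/nᵢ), where nᵢ is the stratum total.
Stratum 1 (Urban): n = 3961; a·d/n = 31·1993/3961 = 15.5978; b·c/n = 1678·259/3961 = 109.7203
Stratum 2 (Rural): n = 3555; a·d/n = 381·1123/3555 = 120.3553; b·c/n = 721·1330/3555 = 269.7412
OR_MH = (15.5978 + 120.3553) / (109.7203 + 269.7412) = 135.9531 / 379.4615 = 0.35828

0.358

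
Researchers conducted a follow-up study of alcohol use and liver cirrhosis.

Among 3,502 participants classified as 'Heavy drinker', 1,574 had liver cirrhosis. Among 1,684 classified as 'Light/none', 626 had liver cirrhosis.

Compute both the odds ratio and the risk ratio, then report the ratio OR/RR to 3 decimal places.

1.141

From the description: a = 1574, b = 1928, c = 626, d = 1058.
OR = (1574·1058)/(1928·626) = 1665292/1206928 = 1.37978
Risk in exposed = 1574/3502 = 0.44946; risk in unexposed = 626/1684 = 0.37173; RR = 1.20908
OR/RR = 1.37978 / 1.20908 = 1.14118
The outcome is not rare, so the OR lies further from 1 than the RR.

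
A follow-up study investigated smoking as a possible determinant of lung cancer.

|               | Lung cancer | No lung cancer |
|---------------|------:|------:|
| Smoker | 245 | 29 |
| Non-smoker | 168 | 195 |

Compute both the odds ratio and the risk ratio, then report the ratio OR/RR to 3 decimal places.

Cells: a = 245, b = 29, c = 168, d = 195.
OR = (245·195)/(29·168) = 47775/4872 = 9.80603
Risk in exposed = 245/274 = 0.89416; risk in unexposed = 168/363 = 0.46281; RR = 1.93203
OR/RR = 9.80603 / 1.93203 = 5.07552
The outcome is not rare, so the OR lies further from 1 than the RR.

5.076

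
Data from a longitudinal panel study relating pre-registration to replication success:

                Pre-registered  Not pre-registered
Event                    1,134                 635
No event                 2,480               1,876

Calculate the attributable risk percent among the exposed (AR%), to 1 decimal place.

Reading the table with exposure as columns: a = 1134 (Pre-registered, case), b = 2480 (Pre-registered, non-case), c = 635 (Not pre-registered, case), d = 1876.
Risk in exposed = 1134/3614 = 0.31378; risk in unexposed = 635/2511 = 0.25289.
RR = 0.31378/0.25289 = 1.24079
AR% = (RR − 1)/RR × 100 = (1.24079 − 1)/1.24079 × 100 = 19.4061%

19.4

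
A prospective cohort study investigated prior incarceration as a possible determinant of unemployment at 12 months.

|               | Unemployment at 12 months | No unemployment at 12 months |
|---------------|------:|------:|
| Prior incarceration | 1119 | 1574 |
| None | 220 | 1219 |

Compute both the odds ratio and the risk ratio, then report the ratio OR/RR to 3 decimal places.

Cells: a = 1119, b = 1574, c = 220, d = 1219.
OR = (1119·1219)/(1574·220) = 1364061/346280 = 3.93919
Risk in exposed = 1119/2693 = 0.41552; risk in unexposed = 220/1439 = 0.15288; RR = 2.71789
OR/RR = 3.93919 / 2.71789 = 1.44935
The outcome is not rare, so the OR lies further from 1 than the RR.

1.449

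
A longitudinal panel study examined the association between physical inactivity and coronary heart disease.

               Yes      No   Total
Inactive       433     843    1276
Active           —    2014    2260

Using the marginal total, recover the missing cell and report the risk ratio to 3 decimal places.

3.118

The missing cell is in the unexposed row: 2260 − 2014 = 246.
So a = 433, b = 843, c = 246, d = 2014.
RR = [a/(a+b)] / [c/(c+d)] = (433/1276) / (246/2260) = 0.33934/0.10885 = 3.11753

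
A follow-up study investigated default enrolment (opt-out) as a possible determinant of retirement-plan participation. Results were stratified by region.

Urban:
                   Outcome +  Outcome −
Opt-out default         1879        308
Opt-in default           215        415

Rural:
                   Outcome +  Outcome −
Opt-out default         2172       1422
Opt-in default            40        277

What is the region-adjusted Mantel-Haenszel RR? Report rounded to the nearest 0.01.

2.93

RR_MH = Σ(aᵢ·n₀ᵢ/nᵢ) / Σ(cᵢ·n₁ᵢ/nᵢ), with n₁ᵢ = aᵢ+bᵢ (exposed), n₀ᵢ = cᵢ+dᵢ (unexposed), nᵢ = n₁ᵢ+n₀ᵢ.
Stratum 1 (Urban): n₁ = 2187, n₀ = 630, n = 2817; a·n₀/n = 1879·630/2817 = 420.2236; c·n₁/n = 215·2187/2817 = 166.9169
Stratum 2 (Rural): n₁ = 3594, n₀ = 317, n = 3911; a·n₀/n = 2172·317/3911 = 176.0481; c·n₁/n = 40·3594/3911 = 36.7579
RR_MH = (420.2236 + 176.0481) / (166.9169 + 36.7579) = 596.2717 / 203.6748 = 2.92757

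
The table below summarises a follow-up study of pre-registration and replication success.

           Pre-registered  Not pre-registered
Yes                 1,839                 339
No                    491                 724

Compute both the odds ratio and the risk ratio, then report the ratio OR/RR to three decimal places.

Reading the table with exposure as columns: a = 1839 (Pre-registered, case), b = 491 (Pre-registered, non-case), c = 339 (Not pre-registered, case), d = 724.
OR = (1839·724)/(491·339) = 1331436/166449 = 7.99906
Risk in exposed = 1839/2330 = 0.78927; risk in unexposed = 339/1063 = 0.31891; RR = 2.47491
OR/RR = 7.99906 / 2.47491 = 3.23206
The outcome is not rare, so the OR lies further from 1 than the RR.

3.232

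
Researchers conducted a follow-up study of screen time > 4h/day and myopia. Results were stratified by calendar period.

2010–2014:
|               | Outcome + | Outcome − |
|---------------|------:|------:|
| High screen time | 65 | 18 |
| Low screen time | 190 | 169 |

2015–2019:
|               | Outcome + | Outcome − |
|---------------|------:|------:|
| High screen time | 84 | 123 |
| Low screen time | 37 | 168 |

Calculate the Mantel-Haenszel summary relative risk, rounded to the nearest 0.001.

RR_MH = Σ(aᵢ·n₀ᵢ/nᵢ) / Σ(cᵢ·n₁ᵢ/nᵢ), with n₁ᵢ = aᵢ+bᵢ (exposed), n₀ᵢ = cᵢ+dᵢ (unexposed), nᵢ = n₁ᵢ+n₀ᵢ.
Stratum 1 (2010–2014): n₁ = 83, n₀ = 359, n = 442; a·n₀/n = 65·359/442 = 52.7941; c·n₁/n = 190·83/442 = 35.6787
Stratum 2 (2015–2019): n₁ = 207, n₀ = 205, n = 412; a·n₀/n = 84·205/412 = 41.7961; c·n₁/n = 37·207/412 = 18.5898
RR_MH = (52.7941 + 41.7961) / (35.6787 + 18.5898) = 94.5902 / 54.2685 = 1.74300

1.743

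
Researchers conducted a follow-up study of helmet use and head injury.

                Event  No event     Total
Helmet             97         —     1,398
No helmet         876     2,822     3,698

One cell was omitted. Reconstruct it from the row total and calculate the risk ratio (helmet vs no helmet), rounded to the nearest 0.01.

0.29

The missing cell is in the exposed row: 1398 − 97 = 1301.
So a = 97, b = 1301, c = 876, d = 2822.
RR = [a/(a+b)] / [c/(c+d)] = (97/1398) / (876/3698) = 0.06938/0.23688 = 0.29291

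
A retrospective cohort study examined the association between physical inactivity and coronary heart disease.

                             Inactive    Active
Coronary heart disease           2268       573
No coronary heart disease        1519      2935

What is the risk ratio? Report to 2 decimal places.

3.67

Reading the table with exposure as columns: a = 2268 (Inactive, case), b = 1519 (Inactive, non-case), c = 573 (Active, case), d = 2935.
Risk in exposed = 2268/3787 = 0.59889; risk in unexposed = 573/3508 = 0.16334.
RR = 0.59889 / 0.16334 = 3.66651
The risk among the exposed is 3.67 times that among the unexposed.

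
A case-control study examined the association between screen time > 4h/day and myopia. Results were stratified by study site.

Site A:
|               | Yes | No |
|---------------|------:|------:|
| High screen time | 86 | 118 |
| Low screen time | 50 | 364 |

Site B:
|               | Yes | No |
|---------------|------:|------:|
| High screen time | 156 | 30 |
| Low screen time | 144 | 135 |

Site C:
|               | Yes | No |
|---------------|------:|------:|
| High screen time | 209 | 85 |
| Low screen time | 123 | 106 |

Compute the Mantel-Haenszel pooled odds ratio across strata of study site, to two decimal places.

3.56

OR_MH = Σ(aᵢdᵢ/nᵢ) / Σ(bᵢcᵢ/nᵢ), where nᵢ is the stratum total.
Stratum 1 (Site A): n = 618; a·d/n = 86·364/618 = 50.6537; b·c/n = 118·50/618 = 9.5469
Stratum 2 (Site B): n = 465; a·d/n = 156·135/465 = 45.2903; b·c/n = 30·144/465 = 9.2903
Stratum 3 (Site C): n = 523; a·d/n = 209·106/523 = 42.3595; b·c/n = 85·123/523 = 19.9904
OR_MH = (50.6537 + 45.2903 + 42.3595) / (9.5469 + 9.2903 + 19.9904) = 138.3035 / 38.8277 = 3.56198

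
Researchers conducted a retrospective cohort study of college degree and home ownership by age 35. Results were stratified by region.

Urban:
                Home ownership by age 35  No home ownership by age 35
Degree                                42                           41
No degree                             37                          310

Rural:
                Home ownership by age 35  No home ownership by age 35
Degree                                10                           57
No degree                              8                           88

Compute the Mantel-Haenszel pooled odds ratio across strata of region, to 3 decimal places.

5.640

OR_MH = Σ(aᵢdᵢ/nᵢ) / Σ(bᵢcᵢ/nᵢ), where nᵢ is the stratum total.
Stratum 1 (Urban): n = 430; a·d/n = 42·310/430 = 30.2791; b·c/n = 41·37/430 = 3.5279
Stratum 2 (Rural): n = 163; a·d/n = 10·88/163 = 5.3988; b·c/n = 57·8/163 = 2.7975
OR_MH = (30.2791 + 5.3988) / (3.5279 + 2.7975) = 35.6778 / 6.3255 = 5.64036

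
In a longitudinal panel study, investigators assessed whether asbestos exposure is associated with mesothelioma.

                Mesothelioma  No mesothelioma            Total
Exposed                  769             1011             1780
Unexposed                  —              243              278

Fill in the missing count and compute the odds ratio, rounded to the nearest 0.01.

The missing cell is in the unexposed row: 278 − 243 = 35.
So a = 769, b = 1011, c = 35, d = 243.
OR = (a·d)/(b·c) = (769 × 243) / (1011 × 35) = 186867 / 35385 = 5.28097

5.28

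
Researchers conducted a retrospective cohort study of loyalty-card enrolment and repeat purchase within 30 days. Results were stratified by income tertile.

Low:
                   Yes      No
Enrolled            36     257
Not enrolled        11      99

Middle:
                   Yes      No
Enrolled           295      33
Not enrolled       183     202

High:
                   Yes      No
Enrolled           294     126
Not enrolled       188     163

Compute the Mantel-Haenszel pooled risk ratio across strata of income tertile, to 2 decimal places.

RR_MH = Σ(aᵢ·n₀ᵢ/nᵢ) / Σ(cᵢ·n₁ᵢ/nᵢ), with n₁ᵢ = aᵢ+bᵢ (exposed), n₀ᵢ = cᵢ+dᵢ (unexposed), nᵢ = n₁ᵢ+n₀ᵢ.
Stratum 1 (Low): n₁ = 293, n₀ = 110, n = 403; a·n₀/n = 36·110/403 = 9.8263; c·n₁/n = 11·293/403 = 7.9975
Stratum 2 (Middle): n₁ = 328, n₀ = 385, n = 713; a·n₀/n = 295·385/713 = 159.2917; c·n₁/n = 183·328/713 = 84.1851
Stratum 3 (High): n₁ = 420, n₀ = 351, n = 771; a·n₀/n = 294·351/771 = 133.8444; c·n₁/n = 188·420/771 = 102.4125
RR_MH = (9.8263 + 159.2917 + 133.8444) / (7.9975 + 84.1851 + 102.4125) = 302.9624 / 194.5951 = 1.55689

1.56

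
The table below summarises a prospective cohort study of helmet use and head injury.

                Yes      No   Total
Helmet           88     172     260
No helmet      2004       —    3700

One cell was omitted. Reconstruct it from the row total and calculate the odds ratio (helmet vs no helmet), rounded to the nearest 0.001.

The missing cell is in the unexposed row: 3700 − 2004 = 1696.
So a = 88, b = 172, c = 2004, d = 1696.
OR = (a·d)/(b·c) = (88 × 1696) / (172 × 2004) = 149248 / 344688 = 0.43299

0.433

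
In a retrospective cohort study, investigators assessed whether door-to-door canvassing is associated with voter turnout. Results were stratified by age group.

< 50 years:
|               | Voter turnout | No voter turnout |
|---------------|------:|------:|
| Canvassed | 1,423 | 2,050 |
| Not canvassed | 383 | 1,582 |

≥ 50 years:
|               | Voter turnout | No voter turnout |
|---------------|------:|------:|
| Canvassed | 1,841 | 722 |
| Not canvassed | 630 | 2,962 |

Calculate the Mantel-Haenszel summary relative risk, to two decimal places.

3.13

RR_MH = Σ(aᵢ·n₀ᵢ/nᵢ) / Σ(cᵢ·n₁ᵢ/nᵢ), with n₁ᵢ = aᵢ+bᵢ (exposed), n₀ᵢ = cᵢ+dᵢ (unexposed), nᵢ = n₁ᵢ+n₀ᵢ.
Stratum 1 (< 50 years): n₁ = 3473, n₀ = 1965, n = 5438; a·n₀/n = 1423·1965/5438 = 514.1955; c·n₁/n = 383·3473/5438 = 244.6045
Stratum 2 (≥ 50 years): n₁ = 2563, n₀ = 3592, n = 6155; a·n₀/n = 1841·3592/6155 = 1074.3903; c·n₁/n = 630·2563/6155 = 262.3379
RR_MH = (514.1955 + 1074.3903) / (244.6045 + 262.3379) = 1588.5857 / 506.9424 = 3.13366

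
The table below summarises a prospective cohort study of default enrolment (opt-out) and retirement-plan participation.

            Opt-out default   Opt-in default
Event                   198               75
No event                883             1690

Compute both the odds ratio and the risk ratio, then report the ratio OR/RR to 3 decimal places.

1.172

Reading the table with exposure as columns: a = 198 (Opt-out default, case), b = 883 (Opt-out default, non-case), c = 75 (Opt-in default, case), d = 1690.
OR = (198·1690)/(883·75) = 334620/66225 = 5.05277
Risk in exposed = 198/1081 = 0.18316; risk in unexposed = 75/1765 = 0.04249; RR = 4.31045
OR/RR = 5.05277 / 4.31045 = 1.17221
The outcome is not rare, so the OR lies further from 1 than the RR.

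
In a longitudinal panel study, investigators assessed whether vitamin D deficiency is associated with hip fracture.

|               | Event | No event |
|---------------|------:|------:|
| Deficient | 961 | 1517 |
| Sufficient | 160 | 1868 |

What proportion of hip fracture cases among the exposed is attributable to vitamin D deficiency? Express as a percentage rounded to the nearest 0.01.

Cells: a = 961, b = 1517, c = 160, d = 1868.
Risk in exposed = 961/2478 = 0.38781; risk in unexposed = 160/2028 = 0.07890.
RR = 0.38781/0.07890 = 4.91553
AR% = (RR − 1)/RR × 100 = (4.91553 − 1)/4.91553 × 100 = 79.6563%

79.66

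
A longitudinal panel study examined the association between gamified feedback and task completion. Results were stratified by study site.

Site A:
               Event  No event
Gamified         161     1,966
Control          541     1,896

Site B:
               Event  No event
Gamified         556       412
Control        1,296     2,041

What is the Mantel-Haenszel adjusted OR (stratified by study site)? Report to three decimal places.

0.926

OR_MH = Σ(aᵢdᵢ/nᵢ) / Σ(bᵢcᵢ/nᵢ), where nᵢ is the stratum total.
Stratum 1 (Site A): n = 4564; a·d/n = 161·1896/4564 = 66.8834; b·c/n = 1966·541/4564 = 233.0425
Stratum 2 (Site B): n = 4305; a·d/n = 556·2041/4305 = 263.5995; b·c/n = 412·1296/4305 = 124.0307
OR_MH = (66.8834 + 263.5995) / (233.0425 + 124.0307) = 330.4830 / 357.0732 = 0.92553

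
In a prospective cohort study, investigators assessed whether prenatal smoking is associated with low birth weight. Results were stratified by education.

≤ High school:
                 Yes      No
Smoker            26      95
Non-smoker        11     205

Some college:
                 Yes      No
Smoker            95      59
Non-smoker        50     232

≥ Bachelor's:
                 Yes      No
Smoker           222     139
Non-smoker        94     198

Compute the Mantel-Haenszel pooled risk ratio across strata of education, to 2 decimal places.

2.41

RR_MH = Σ(aᵢ·n₀ᵢ/nᵢ) / Σ(cᵢ·n₁ᵢ/nᵢ), with n₁ᵢ = aᵢ+bᵢ (exposed), n₀ᵢ = cᵢ+dᵢ (unexposed), nᵢ = n₁ᵢ+n₀ᵢ.
Stratum 1 (≤ High school): n₁ = 121, n₀ = 216, n = 337; a·n₀/n = 26·216/337 = 16.6647; c·n₁/n = 11·121/337 = 3.9496
Stratum 2 (Some college): n₁ = 154, n₀ = 282, n = 436; a·n₀/n = 95·282/436 = 61.4450; c·n₁/n = 50·154/436 = 17.6606
Stratum 3 (≥ Bachelor's): n₁ = 361, n₀ = 292, n = 653; a·n₀/n = 222·292/653 = 99.2711; c·n₁/n = 94·361/653 = 51.9663
RR_MH = (16.6647 + 61.4450 + 99.2711) / (3.9496 + 17.6606 + 51.9663) = 177.3807 / 73.5764 = 2.41084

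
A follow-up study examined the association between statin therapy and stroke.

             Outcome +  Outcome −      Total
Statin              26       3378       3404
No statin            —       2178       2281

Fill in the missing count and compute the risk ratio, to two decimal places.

0.17

The missing cell is in the unexposed row: 2281 − 2178 = 103.
So a = 26, b = 3378, c = 103, d = 2178.
RR = [a/(a+b)] / [c/(c+d)] = (26/3404) / (103/2281) = 0.00764/0.04516 = 0.16915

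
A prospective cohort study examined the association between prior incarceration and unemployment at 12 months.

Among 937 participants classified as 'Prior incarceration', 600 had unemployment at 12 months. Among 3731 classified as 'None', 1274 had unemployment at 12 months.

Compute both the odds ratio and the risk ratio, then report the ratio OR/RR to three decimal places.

From the description: a = 600, b = 337, c = 1274, d = 2457.
OR = (600·2457)/(337·1274) = 1474200/429338 = 3.43366
Risk in exposed = 600/937 = 0.64034; risk in unexposed = 1274/3731 = 0.34146; RR = 1.87529
OR/RR = 3.43366 / 1.87529 = 1.83101
The outcome is not rare, so the OR lies further from 1 than the RR.

1.831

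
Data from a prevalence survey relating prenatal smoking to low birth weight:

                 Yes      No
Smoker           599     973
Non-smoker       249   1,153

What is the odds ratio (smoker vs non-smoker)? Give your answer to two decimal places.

Cells: a = 599, b = 973, c = 249, d = 1153.
OR = (a·d)/(b·c) = (599 × 1153) / (973 × 249) = 690647 / 242277 = 2.85065
The odds of low birth weight are about 2.85 times as high in the smoker group.

2.85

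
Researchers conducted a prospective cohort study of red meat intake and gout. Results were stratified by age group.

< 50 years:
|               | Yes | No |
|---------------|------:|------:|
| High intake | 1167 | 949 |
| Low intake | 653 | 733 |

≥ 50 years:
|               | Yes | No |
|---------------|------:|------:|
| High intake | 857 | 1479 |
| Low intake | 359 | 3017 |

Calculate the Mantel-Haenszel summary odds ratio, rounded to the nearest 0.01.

2.58

OR_MH = Σ(aᵢdᵢ/nᵢ) / Σ(bᵢcᵢ/nᵢ), where nᵢ is the stratum total.
Stratum 1 (< 50 years): n = 3502; a·d/n = 1167·733/3502 = 244.2636; b·c/n = 949·653/3502 = 176.9552
Stratum 2 (≥ 50 years): n = 5712; a·d/n = 857·3017/5712 = 452.6556; b·c/n = 1479·359/5712 = 92.9554
OR_MH = (244.2636 + 452.6556) / (176.9552 + 92.9554) = 696.9192 / 269.9105 = 2.58204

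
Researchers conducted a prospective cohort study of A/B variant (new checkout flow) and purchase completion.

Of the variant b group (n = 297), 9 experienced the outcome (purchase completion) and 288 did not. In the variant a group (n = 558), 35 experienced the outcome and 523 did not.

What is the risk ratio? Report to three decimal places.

0.483

From the description: a = 9, b = 288, c = 35, d = 523.
Risk in exposed = 9/297 = 0.03030; risk in unexposed = 35/558 = 0.06272.
RR = 0.03030 / 0.06272 = 0.48312
The risk is 52% lower among the exposed than among the unexposed.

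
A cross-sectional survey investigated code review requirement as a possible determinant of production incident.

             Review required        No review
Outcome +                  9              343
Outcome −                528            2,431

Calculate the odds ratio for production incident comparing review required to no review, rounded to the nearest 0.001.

Reading the table with exposure as columns: a = 9 (Review required, case), b = 528 (Review required, non-case), c = 343 (No review, case), d = 2431.
OR = (a·d)/(b·c) = (9 × 2431) / (528 × 343) = 21879 / 181104 = 0.12081
Exposure is associated with lower odds of production incident (OR = 0.12 < 1).

0.121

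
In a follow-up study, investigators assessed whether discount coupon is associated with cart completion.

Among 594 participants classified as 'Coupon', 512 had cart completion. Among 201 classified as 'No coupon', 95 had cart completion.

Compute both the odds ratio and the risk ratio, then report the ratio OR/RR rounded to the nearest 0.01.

From the description: a = 512, b = 82, c = 95, d = 106.
OR = (512·106)/(82·95) = 54272/7790 = 6.96688
Risk in exposed = 512/594 = 0.86195; risk in unexposed = 95/201 = 0.47264; RR = 1.82371
OR/RR = 6.96688 / 1.82371 = 3.82017
The outcome is not rare, so the OR lies further from 1 than the RR.

3.82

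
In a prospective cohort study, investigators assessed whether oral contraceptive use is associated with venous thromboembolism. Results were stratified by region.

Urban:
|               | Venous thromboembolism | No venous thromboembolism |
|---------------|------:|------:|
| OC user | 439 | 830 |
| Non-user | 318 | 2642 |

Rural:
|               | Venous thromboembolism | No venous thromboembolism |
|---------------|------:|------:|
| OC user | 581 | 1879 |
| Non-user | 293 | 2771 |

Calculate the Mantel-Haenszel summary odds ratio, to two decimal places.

OR_MH = Σ(aᵢdᵢ/nᵢ) / Σ(bᵢcᵢ/nᵢ), where nᵢ is the stratum total.
Stratum 1 (Urban): n = 4229; a·d/n = 439·2642/4229 = 274.2582; b·c/n = 830·318/4229 = 62.4119
Stratum 2 (Rural): n = 5524; a·d/n = 581·2771/5524 = 291.4466; b·c/n = 1879·293/5524 = 99.6646
OR_MH = (274.2582 + 291.4466) / (62.4119 + 99.6646) = 565.7048 / 162.0765 = 3.49036

3.49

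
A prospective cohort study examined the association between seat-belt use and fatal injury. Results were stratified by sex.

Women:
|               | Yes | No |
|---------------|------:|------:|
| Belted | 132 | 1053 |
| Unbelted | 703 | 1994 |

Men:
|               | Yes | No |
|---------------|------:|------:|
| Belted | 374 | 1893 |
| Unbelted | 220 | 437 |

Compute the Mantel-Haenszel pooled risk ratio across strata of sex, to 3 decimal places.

0.456

RR_MH = Σ(aᵢ·n₀ᵢ/nᵢ) / Σ(cᵢ·n₁ᵢ/nᵢ), with n₁ᵢ = aᵢ+bᵢ (exposed), n₀ᵢ = cᵢ+dᵢ (unexposed), nᵢ = n₁ᵢ+n₀ᵢ.
Stratum 1 (Women): n₁ = 1185, n₀ = 2697, n = 3882; a·n₀/n = 132·2697/3882 = 91.7063; c·n₁/n = 703·1185/3882 = 214.5943
Stratum 2 (Men): n₁ = 2267, n₀ = 657, n = 2924; a·n₀/n = 374·657/2924 = 84.0349; c·n₁/n = 220·2267/2924 = 170.5677
RR_MH = (91.7063 + 84.0349) / (214.5943 + 170.5677) = 175.7412 / 385.1620 = 0.45628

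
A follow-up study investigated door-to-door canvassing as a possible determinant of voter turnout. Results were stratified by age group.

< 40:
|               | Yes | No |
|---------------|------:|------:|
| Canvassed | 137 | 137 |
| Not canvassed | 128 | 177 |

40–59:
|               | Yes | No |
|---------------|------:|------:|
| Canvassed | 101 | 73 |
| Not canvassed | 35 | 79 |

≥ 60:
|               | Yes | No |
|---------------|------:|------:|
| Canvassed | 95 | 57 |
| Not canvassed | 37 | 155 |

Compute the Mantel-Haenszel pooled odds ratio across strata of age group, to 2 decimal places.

OR_MH = Σ(aᵢdᵢ/nᵢ) / Σ(bᵢcᵢ/nᵢ), where nᵢ is the stratum total.
Stratum 1 (< 40): n = 579; a·d/n = 137·177/579 = 41.8808; b·c/n = 137·128/579 = 30.2867
Stratum 2 (40–59): n = 288; a·d/n = 101·79/288 = 27.7049; b·c/n = 73·35/288 = 8.8715
Stratum 3 (≥ 60): n = 344; a·d/n = 95·155/344 = 42.8052; b·c/n = 57·37/344 = 6.1308
OR_MH = (41.8808 + 27.7049 + 42.8052) / (30.2867 + 8.8715 + 6.1308) = 112.3909 / 45.2890 = 2.48164

2.48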